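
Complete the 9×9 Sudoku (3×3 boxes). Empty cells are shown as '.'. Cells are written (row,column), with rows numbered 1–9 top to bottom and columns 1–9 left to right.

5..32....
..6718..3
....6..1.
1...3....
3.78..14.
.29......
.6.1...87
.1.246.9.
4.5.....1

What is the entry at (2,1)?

2

(5,2) = 5 (sole candidate).
(5,5) = 9 (sole candidate).
(5,6) = 2 (sole candidate).
(5,9) = 6 (sole candidate).
(7,5) = 5 (sole candidate).
(8,9) = 5 (sole candidate).
(9,4) = 9 (sole candidate).
(6,5) = 7 (sole candidate).
(6,9) = 8 (sole candidate).
(7,6) = 3 (sole candidate).
(8,7) = 3 (sole candidate).
(9,5) = 8 (sole candidate).
(9,6) = 7 (sole candidate).
(6,1) = 6 (sole candidate).
(6,7) = 5 (sole candidate).
(6,8) = 3 (sole candidate).
(7,3) = 2 (sole candidate).
(7,7) = 4 (sole candidate).
(8,3) = 8 (sole candidate).
(9,2) = 3 (sole candidate).
(4,3) = 4 (sole candidate).
(4,6) = 5 (sole candidate).
(6,4) = 4 (sole candidate).
(6,6) = 1 (sole candidate).
(7,1) = 9 (sole candidate).
(8,1) = 7 (sole candidate).
(1,3) = 1 (sole candidate).
(2,1) = 2: row 2 has {1,3,6,7,8}; col 1 has {1,3,4,5,6,7,9}; box has {1,5,6} → only 2 remains.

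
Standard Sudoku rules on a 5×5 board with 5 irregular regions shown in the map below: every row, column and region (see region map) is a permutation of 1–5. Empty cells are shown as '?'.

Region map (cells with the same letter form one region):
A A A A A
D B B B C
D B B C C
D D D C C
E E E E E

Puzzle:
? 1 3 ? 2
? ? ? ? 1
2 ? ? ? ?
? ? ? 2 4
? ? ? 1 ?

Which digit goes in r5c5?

5

r3c3 = 1: in row 3, 1 can only go here (every other open cell in that row sees a 1).
r4c3 = 5: row 4 has {2,4}; col 3 has {1,3}; region has {2} → only 5 remains.
r4c2 = 3: row 4 has {2,4,5}; col 2 has {1}; region has {2,5} → only 3 remains.
r2c1 = 4: row 2 has {1}; col 1 has {2}; region has {2,3,5} → only 4 remains.
r2c3 = 2: row 2 has {1,4}; col 3 has {1,3,5}; region has {1} → only 2 remains.
r4c1 = 1: row 4 has {2,3,4,5}; col 1 has {2,4}; region has {2,3,4,5} → only 1 remains.
r5c3 = 4: row 5 has {1}; col 3 has {1,2,3,5}; region has {1} → only 4 remains.
r1c1 = 5: row 1 has {1,2,3}; col 1 has {1,2,4}; region has {1,2,3} → only 5 remains.
r1c4 = 4: row 1 has {1,2,3,5}; col 4 has {1,2}; region has {1,2,3,5} → only 4 remains.
r2c2 = 5: row 2 has {1,2,4}; col 2 has {1,3}; region has {1,2} → only 5 remains.
r2c4 = 3: row 2 has {1,2,4,5}; col 4 has {1,2,4}; region has {1,2,5} → only 3 remains.
r3c2 = 4: row 3 has {1,2}; col 2 has {1,3,5}; region has {1,2,3,5} → only 4 remains.
r3c4 = 5: row 3 has {1,2,4}; col 4 has {1,2,3,4}; region has {1,2,4} → only 5 remains.
r3c5 = 3: row 3 has {1,2,4,5}; col 5 has {1,2,4}; region has {1,2,4,5} → only 3 remains.
r5c1 = 3: row 5 has {1,4}; col 1 has {1,2,4,5}; region has {1,4} → only 3 remains.
r5c2 = 2: row 5 has {1,3,4}; col 2 has {1,3,4,5}; region has {1,3,4} → only 2 remains.
r5c5 = 5: row 5 has {1,2,3,4}; col 5 has {1,2,3,4}; region has {1,2,3,4} → only 5 remains.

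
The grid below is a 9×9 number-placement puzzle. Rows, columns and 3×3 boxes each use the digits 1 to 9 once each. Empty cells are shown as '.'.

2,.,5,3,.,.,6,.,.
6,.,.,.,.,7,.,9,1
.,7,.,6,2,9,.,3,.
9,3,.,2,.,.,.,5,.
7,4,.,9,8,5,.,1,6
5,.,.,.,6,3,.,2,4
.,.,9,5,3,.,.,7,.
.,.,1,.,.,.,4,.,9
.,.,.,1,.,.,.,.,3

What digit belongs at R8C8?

6

R2C2 = 8 (sole candidate).
R2C4 = 4 (sole candidate).
R2C5 = 5 (sole candidate).
R2C7 = 2 (sole candidate).
R3C3 = 4 (sole candidate).
R5C3 = 2 (sole candidate).
R5C7 = 3 (sole candidate).
R6C2 = 1 (sole candidate).
R6C3 = 8 (sole candidate).
R6C4 = 7 (sole candidate).
R6C7 = 9 (sole candidate).
R8C4 = 8 (sole candidate).
R8C5 = 7 (sole candidate).
R8C8 = 6: row 8 has {1,4,7,8,9}; col 8 has {1,2,3,5,7,9}; box has {3,4,7,9} → only 6 remains.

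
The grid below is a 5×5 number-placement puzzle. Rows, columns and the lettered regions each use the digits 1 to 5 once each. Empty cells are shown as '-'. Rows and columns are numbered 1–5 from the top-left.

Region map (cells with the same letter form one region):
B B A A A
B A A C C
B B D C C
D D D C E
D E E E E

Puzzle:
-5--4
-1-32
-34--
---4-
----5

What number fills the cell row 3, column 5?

1

row 1, column 4 = 2: row 1 has {4,5}; col 4 has {3,4}; region has {1,4} → only 2 remains.
row 2, column 1 = 4: row 2 has {1,2,3}; col 1 has {}; region has {3,5} → only 4 remains.
row 2, column 3 = 5: row 2 has {1,2,3,4}; col 3 has {4}; region has {1,2,4} → only 5 remains.
row 3, column 5 = 1: row 3 has {3,4}; col 5 has {2,4,5}; region has {2,3,4} → only 1 remains.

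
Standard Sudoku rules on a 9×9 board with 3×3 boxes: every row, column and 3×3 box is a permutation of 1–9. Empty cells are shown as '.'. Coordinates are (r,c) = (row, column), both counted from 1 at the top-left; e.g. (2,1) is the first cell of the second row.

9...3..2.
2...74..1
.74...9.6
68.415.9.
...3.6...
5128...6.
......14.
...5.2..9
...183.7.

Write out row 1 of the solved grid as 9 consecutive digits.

(1,4) = 6: row 1 has {2,3,9}; col 4 has {1,3,4,5,8}; box has {3,4,7} → only 6 remains.
(2,4) = 9 (sole candidate).
(3,4) = 2 (sole candidate).
(3,5) = 5 (sole candidate).
(6,5) = 9 (sole candidate).
(6,6) = 7 (sole candidate).
(7,4) = 7 (sole candidate).
(7,5) = 6 (sole candidate).
(7,6) = 9 (sole candidate).
(8,5) = 4 (sole candidate).
(9,1) = 4 (sole candidate).
(1,2) = 5: row 1 has {2,3,6,9}; col 2 has {1,7,8}; box has {2,4,7,9} → only 5 remains.
(5,1) = 7 (sole candidate).
(5,3) = 9 (sole candidate).
(5,5) = 2 (sole candidate).
(4,3) = 3 (sole candidate).
(5,2) = 4 (sole candidate).
(5,8) = 1 (hidden single in row 5).
(8,3) = 7 (hidden single in row 8).
(8,1) = 1 (hidden single in row 8).
(3,6) = 1 (hidden single in row 3).
(1,6) = 8: row 1 has {2,3,5,6,9}; col 6 has {1,2,3,4,5,6,7,9}; box has {1,2,3,4,5,6,7,9} → only 8 remains.
(1,3) = 1: row 1 has {2,3,5,6,8,9}; col 3 has {2,3,4,7,9}; box has {2,4,5,7,9} → only 1 remains.
(9,2) = 9 (hidden single in row 9).
(7,2) = 2 (hidden single in column 2).
(2,8) = 5 (hidden single in column 8).
Singles propagation stalls before every target cell is settled. Branch on (2,2) (candidates {3,6}).
  Try (2,2) = 6: this forces (2,3)=8, (2,7)=3, (3,1)=3, (3,8)=8, (6,7)=4, (6,9)=3; then row 7 has no cell left for 3 — contradiction.
So (2,2) = 3.
(2,7) = 8 (sole candidate).
(3,1) = 8 (sole candidate).
(3,8) = 3 (sole candidate).
(5,7) = 5 (sole candidate).
(5,9) = 8 (sole candidate).
(7,1) = 3 (sole candidate).
(7,9) = 5 (sole candidate).
(8,2) = 6 (sole candidate).
(8,7) = 3 (sole candidate).
(8,8) = 8 (sole candidate).
(9,3) = 5 (sole candidate).
(9,9) = 2 (sole candidate).
(2,3) = 6 (sole candidate).
(4,9) = 7 (sole candidate).
(6,7) = 4 (sole candidate).
(6,9) = 3 (sole candidate).
(7,3) = 8 (sole candidate).
(9,7) = 6 (sole candidate).
(1,7) = 7: row 1 has {1,2,3,5,6,8,9}; col 7 has {1,3,4,5,6,8,9}; box has {1,2,3,5,6,8,9} → only 7 remains.
(1,9) = 4: row 1 has {1,2,3,5,6,7,8,9}; col 9 has {1,2,3,5,6,7,8,9}; box has {1,2,3,5,6,7,8,9} → only 4 remains.

951638724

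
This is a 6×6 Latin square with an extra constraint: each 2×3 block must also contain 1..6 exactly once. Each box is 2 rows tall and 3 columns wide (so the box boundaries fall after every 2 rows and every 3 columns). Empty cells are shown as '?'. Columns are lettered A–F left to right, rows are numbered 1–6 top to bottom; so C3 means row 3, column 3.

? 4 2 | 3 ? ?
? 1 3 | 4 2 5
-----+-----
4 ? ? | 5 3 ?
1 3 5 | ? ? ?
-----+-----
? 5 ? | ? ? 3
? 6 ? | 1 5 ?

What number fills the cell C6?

4

A2 = 6: row 2 has {1,2,3,4,5}; col 1 has {1,4}; box has {1,2,3,4} → only 6 remains.
B3 = 2: row 3 has {3,4,5}; col 2 has {1,3,4,5,6}; box has {1,3,4,5} → only 2 remains.
C3 = 6: row 3 has {2,3,4,5}; col 3 has {2,3,5}; box has {1,2,3,4,5} → only 6 remains.
F3 = 1: row 3 has {2,3,4,5,6}; col 6 has {3,5}; box has {3,5} → only 1 remains.
A5 = 2: row 5 has {3,5}; col 1 has {1,4,6}; box has {5,6} → only 2 remains.
D5 = 6: row 5 has {2,3,5}; col 4 has {1,3,4,5}; box has {1,3,5} → only 6 remains.
E5 = 4: row 5 has {2,3,5,6}; col 5 has {2,3,5}; box has {1,3,5,6} → only 4 remains.
A6 = 3: row 6 has {1,5,6}; col 1 has {1,2,4,6}; box has {2,5,6} → only 3 remains.
C6 = 4: row 6 has {1,3,5,6}; col 3 has {2,3,5,6}; box has {2,3,5,6} → only 4 remains.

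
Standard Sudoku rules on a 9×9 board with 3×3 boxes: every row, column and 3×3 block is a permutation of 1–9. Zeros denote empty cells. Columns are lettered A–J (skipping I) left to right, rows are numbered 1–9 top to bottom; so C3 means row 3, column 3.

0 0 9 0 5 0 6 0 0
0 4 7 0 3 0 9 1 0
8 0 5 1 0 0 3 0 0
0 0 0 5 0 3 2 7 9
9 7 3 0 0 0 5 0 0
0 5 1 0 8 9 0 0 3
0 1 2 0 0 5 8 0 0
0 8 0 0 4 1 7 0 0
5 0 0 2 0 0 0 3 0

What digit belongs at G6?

B4 = 6: row 4 has {2,3,5,7,9}; col 2 has {1,4,5,7,8}; box has {1,3,5,7,9} → only 6 remains.
E4 = 1: row 4 has {2,3,5,6,7,9}; col 5 has {3,4,5,8}; box has {3,5,8,9} → only 1 remains.
G6 = 4: row 6 has {1,3,5,8,9}; col 7 has {2,3,5,6,7,8,9}; box has {2,3,5,7,9} → only 4 remains.

4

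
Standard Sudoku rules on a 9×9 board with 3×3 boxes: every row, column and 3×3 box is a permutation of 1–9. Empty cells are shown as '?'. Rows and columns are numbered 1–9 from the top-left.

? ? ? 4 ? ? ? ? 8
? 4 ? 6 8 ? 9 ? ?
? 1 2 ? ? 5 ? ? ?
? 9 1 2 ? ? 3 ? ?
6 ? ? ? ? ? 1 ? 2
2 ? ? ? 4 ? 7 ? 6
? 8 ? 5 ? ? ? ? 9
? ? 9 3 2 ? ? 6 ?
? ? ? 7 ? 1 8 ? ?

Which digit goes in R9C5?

9

R3C4 = 9: row 3 has {1,2,5}; col 4 has {2,3,4,5,6,7}; box has {4,5,6,8} → only 9 remains.
R5C4 = 8: row 5 has {1,2,6}; col 4 has {2,3,4,5,6,7,9}; box has {2,4} → only 8 remains.
R6C4 = 1: row 6 has {2,4,6,7}; col 4 has {2,3,4,5,6,7,8,9}; box has {2,4,8} → only 1 remains.
R7C5 = 6: row 7 has {5,8,9}; col 5 has {2,4,8}; box has {1,2,3,5,7} → only 6 remains.
R7C6 = 4: row 7 has {5,6,8,9}; col 6 has {1,5}; box has {1,2,3,5,6,7} → only 4 remains.
R7C7 = 2: row 7 has {4,5,6,8,9}; col 7 has {1,3,7,8,9}; box has {6,8,9} → only 2 remains.
R8C6 = 8: row 8 has {2,3,6,9}; col 6 has {1,4,5}; box has {1,2,3,4,5,6,7} → only 8 remains.
R9C5 = 9: row 9 has {1,7,8}; col 5 has {2,4,6,8}; box has {1,2,3,4,5,6,7,8} → only 9 remains.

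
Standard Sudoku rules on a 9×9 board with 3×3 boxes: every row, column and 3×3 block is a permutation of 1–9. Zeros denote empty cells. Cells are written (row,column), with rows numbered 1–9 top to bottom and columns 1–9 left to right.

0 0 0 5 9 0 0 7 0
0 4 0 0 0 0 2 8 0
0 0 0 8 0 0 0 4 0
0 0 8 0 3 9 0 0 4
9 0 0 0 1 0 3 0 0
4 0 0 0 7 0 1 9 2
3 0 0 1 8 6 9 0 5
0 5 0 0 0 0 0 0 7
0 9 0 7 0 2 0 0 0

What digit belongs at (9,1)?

8

(1,7) = 6 (sole candidate).
(2,5) = 6 (sole candidate).
(3,5) = 2 (sole candidate).
(3,7) = 5 (sole candidate).
(4,7) = 7 (sole candidate).
(6,4) = 6 (sole candidate).
(7,8) = 2 (sole candidate).
(8,5) = 4 (sole candidate).
(8,6) = 3 (sole candidate).
(8,7) = 8 (sole candidate).
(9,5) = 5 (sole candidate).
(9,7) = 4 (sole candidate).
(2,4) = 3 (sole candidate).
(4,4) = 2 (sole candidate).
(5,4) = 4 (sole candidate).
(6,2) = 3 (sole candidate).
(6,3) = 5 (sole candidate).
(6,6) = 8 (sole candidate).
(7,2) = 7 (sole candidate).
(7,3) = 4 (sole candidate).
(8,4) = 9 (sole candidate).
(5,6) = 5 (sole candidate).
(5,8) = 6 (sole candidate).
(5,9) = 8 (sole candidate).
(8,8) = 1 (sole candidate).
(9,8) = 3 (sole candidate).
(9,9) = 6 (sole candidate).
(4,8) = 5 (sole candidate).
(5,2) = 2 (sole candidate).
(5,3) = 7 (sole candidate).
(9,3) = 1 (sole candidate).
(2,3) = 9 (sole candidate).
(2,9) = 1 (sole candidate).
(9,1) = 8: row 9 has {1,2,3,4,5,6,7,9}; col 1 has {3,4,9}; box has {1,3,4,5,7,9} → only 8 remains.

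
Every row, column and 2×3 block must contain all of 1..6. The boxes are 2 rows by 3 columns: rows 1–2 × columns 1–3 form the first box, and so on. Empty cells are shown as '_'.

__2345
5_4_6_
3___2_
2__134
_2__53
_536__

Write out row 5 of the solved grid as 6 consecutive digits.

126453

R2C4 = 2 (sole candidate).
R2C6 = 1 (sole candidate).
R3C4 = 5 (sole candidate).
R3C6 = 6 (sole candidate).
R4C2 = 6 (sole candidate).
R4C3 = 5 (sole candidate).
R5C4 = 4: row 5 has {2,3,5}; col 4 has {1,2,3,5,6}; box has {3,5,6} → only 4 remains.
R6C5 = 1 (sole candidate).
R6C6 = 2 (sole candidate).
R1C2 = 1 (sole candidate).
R2C2 = 3 (sole candidate).
R3C2 = 4 (sole candidate).
R3C3 = 1 (sole candidate).
R5C3 = 6: row 5 has {2,3,4,5}; col 3 has {1,2,3,4,5}; box has {2,3,5} → only 6 remains.
R6C1 = 4 (sole candidate).
R1C1 = 6 (sole candidate).
R5C1 = 1: row 5 has {2,3,4,5,6}; col 1 has {2,3,4,5,6}; box has {2,3,4,5,6} → only 1 remains.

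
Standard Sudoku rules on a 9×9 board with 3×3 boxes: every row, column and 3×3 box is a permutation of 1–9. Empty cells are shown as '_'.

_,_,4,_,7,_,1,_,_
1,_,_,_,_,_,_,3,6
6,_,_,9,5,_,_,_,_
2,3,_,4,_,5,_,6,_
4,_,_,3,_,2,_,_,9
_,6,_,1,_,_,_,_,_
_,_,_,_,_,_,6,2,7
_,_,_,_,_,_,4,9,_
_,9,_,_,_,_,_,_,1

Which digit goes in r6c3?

r4c9 = 8: row 4 has {2,3,4,5,6}; col 9 has {1,6,7,9}; box has {6,9} → only 8 remains.
r4c5 = 9: row 4 has {2,3,4,5,6,8}; col 5 has {5,7}; box has {1,2,3,4,5} → only 9 remains.
r4c7 = 7: row 4 has {2,3,4,5,6,8,9}; col 7 has {1,4,6}; box has {6,8,9} → only 7 remains.
r5c7 = 5: row 5 has {2,3,4,9}; col 7 has {1,4,6,7}; box has {6,7,8,9} → only 5 remains.
r5c8 = 1: row 5 has {2,3,4,5,9}; col 8 has {2,3,6,9}; box has {5,6,7,8,9} → only 1 remains.
r6c5 = 8: row 6 has {1,6}; col 5 has {5,7,9}; box has {1,2,3,4,5,9} → only 8 remains.
r6c6 = 7: row 6 has {1,6,8}; col 6 has {2,5}; box has {1,2,3,4,5,8,9} → only 7 remains.
r6c8 = 4: row 6 has {1,6,7,8}; col 8 has {1,2,3,6,9}; box has {1,5,6,7,8,9} → only 4 remains.
r4c3 = 1: row 4 has {2,3,4,5,6,7,8,9}; col 3 has {4}; box has {2,3,4,6} → only 1 remains.
r5c5 = 6: row 5 has {1,2,3,4,5,9}; col 5 has {5,7,8,9}; box has {1,2,3,4,5,7,8,9} → only 6 remains.
r1c1 = 9: in row 1, 9 can only go here (every other open cell in that row sees a 9).
r6c1 = 5: row 6 has {1,4,6,7,8}; col 1 has {1,2,4,6,9}; box has {1,2,3,4,6} → only 5 remains.
r6c3 = 9: row 6 has {1,4,5,6,7,8}; col 3 has {1,4}; box has {1,2,3,4,5,6} → only 9 remains.

9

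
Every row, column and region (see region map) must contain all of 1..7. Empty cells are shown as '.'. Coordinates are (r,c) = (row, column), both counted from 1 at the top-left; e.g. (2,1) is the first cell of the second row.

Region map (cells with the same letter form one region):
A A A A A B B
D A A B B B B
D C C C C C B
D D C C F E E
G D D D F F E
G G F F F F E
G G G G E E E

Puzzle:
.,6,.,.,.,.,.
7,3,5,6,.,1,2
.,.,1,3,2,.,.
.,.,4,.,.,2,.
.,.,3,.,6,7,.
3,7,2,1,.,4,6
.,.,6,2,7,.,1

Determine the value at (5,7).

4

(1,3) = 7 (sole candidate).
(1,4) = 4 (sole candidate).
(1,5) = 1 (sole candidate).
(2,5) = 4 (sole candidate).
(3,2) = 5 (sole candidate).
(3,6) = 6 (sole candidate).
(3,7) = 7 (sole candidate).
(4,2) = 1 (sole candidate).
(4,4) = 7 (sole candidate).
(5,4) = 5 (sole candidate).
(5,7) = 4: row 5 has {3,5,6,7}; col 7 has {1,2,6,7}; region has {1,2,6,7} → only 4 remains.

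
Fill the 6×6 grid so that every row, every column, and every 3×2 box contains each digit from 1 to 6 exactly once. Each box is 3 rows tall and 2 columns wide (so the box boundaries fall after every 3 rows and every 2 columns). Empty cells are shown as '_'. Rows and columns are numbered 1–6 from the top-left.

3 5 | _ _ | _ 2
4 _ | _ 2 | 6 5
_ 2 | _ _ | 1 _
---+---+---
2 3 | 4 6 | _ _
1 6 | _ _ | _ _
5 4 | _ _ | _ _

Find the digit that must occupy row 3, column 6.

row 1, column 5 = 4: row 1 has {2,3,5}; col 5 has {1,6}; box has {1,2,5,6} → only 4 remains.
row 2, column 2 = 1: row 2 has {2,4,5,6}; col 2 has {2,3,4,5,6}; box has {2,3,4,5} → only 1 remains.
row 2, column 3 = 3: row 2 has {1,2,4,5,6}; col 3 has {4}; box has {2} → only 3 remains.
row 3, column 1 = 6: row 3 has {1,2}; col 1 has {1,2,3,4,5}; box has {1,2,3,4,5} → only 6 remains.
row 3, column 3 = 5: row 3 has {1,2,6}; col 3 has {3,4}; box has {2,3} → only 5 remains.
row 3, column 4 = 4: row 3 has {1,2,5,6}; col 4 has {2,6}; box has {2,3,5} → only 4 remains.
row 3, column 6 = 3: row 3 has {1,2,4,5,6}; col 6 has {2,5}; box has {1,2,4,5,6} → only 3 remains.

3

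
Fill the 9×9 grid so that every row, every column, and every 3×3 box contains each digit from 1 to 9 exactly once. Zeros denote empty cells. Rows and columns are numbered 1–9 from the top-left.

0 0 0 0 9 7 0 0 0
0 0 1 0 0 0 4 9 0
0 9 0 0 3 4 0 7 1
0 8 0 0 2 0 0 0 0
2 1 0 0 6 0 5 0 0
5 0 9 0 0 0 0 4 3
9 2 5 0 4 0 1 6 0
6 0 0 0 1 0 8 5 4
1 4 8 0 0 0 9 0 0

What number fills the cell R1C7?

R3C1 = 8 (sole candidate).
R4C8 = 1 (sole candidate).
R5C8 = 8 (sole candidate).
R7C9 = 7 (sole candidate).
R9C9 = 2 (sole candidate).
R5C9 = 9 (sole candidate).
R9C8 = 3 (sole candidate).
R1C8 = 2 (sole candidate).
R3C7 = 6 (sole candidate).
R4C7 = 7 (sole candidate).
R4C9 = 6 (sole candidate).
R5C6 = 3 (sole candidate).
R6C7 = 2 (sole candidate).
R7C6 = 8 (sole candidate).
R1C7 = 3: row 1 has {2,7,9}; col 7 has {1,2,4,5,6,7,8,9}; box has {1,2,4,6,7,9} → only 3 remains.

3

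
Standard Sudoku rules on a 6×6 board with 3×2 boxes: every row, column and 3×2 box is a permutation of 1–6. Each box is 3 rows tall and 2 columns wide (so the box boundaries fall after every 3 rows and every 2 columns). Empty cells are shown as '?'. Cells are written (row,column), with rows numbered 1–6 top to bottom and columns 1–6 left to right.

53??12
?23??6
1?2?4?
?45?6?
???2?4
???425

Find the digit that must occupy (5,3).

(1,4) = 6 (sole candidate).
(2,1) = 4 (sole candidate).
(2,5) = 5 (sole candidate).
(3,2) = 6 (sole candidate).
(3,4) = 5 (sole candidate).
(3,6) = 3 (sole candidate).
(4,6) = 1 (sole candidate).
(5,5) = 3 (sole candidate).
(6,2) = 1 (sole candidate).
(6,3) = 6 (sole candidate).
(1,3) = 4 (sole candidate).
(2,4) = 1 (sole candidate).
(4,4) = 3 (sole candidate).
(5,1) = 6 (sole candidate).
(5,2) = 5 (sole candidate).
(5,3) = 1: row 5 has {2,3,4,5,6}; col 3 has {2,3,4,5,6}; box has {2,3,4,5,6} → only 1 remains.

1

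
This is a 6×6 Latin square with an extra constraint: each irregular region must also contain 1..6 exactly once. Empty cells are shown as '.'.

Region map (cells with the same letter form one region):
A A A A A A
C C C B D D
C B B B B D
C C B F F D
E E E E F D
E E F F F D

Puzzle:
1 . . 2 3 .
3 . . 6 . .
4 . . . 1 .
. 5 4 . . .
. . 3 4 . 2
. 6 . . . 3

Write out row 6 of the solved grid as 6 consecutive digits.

265143

row 1, column 2 = 4: row 1 has {1,2,3}; col 2 has {5,6}; region has {1,2,3} → only 4 remains.
row 5, column 1 = 5: row 5 has {2,3,4}; col 1 has {1,3,4}; region has {3,4,6} → only 5 remains.
row 5, column 2 = 1: row 5 has {2,3,4,5}; col 2 has {4,5,6}; region has {3,4,5,6} → only 1 remains.
row 5, column 5 = 6: row 5 has {1,2,3,4,5}; col 5 has {1,3}; region has {} → only 6 remains.
row 6, column 1 = 2: row 6 has {3,6}; col 1 has {1,3,4,5}; region has {1,3,4,5,6} → only 2 remains.
row 2, column 2 = 2: row 2 has {3,6}; col 2 has {1,4,5,6}; region has {3,4,5} → only 2 remains.
row 2, column 3 = 1: row 2 has {2,3,6}; col 3 has {3,4}; region has {2,3,4,5} → only 1 remains.
row 3, column 2 = 3: row 3 has {1,4}; col 2 has {1,2,4,5,6}; region has {1,4,6} → only 3 remains.
row 3, column 4 = 5: row 3 has {1,3,4}; col 4 has {2,4,6}; region has {1,3,4,6} → only 5 remains.
row 3, column 6 = 6: row 3 has {1,3,4,5}; col 6 has {2,3}; region has {2,3} → only 6 remains.
row 4, column 1 = 6: row 4 has {4,5}; col 1 has {1,2,3,4,5}; region has {1,2,3,4,5} → only 6 remains.
row 4, column 5 = 2: row 4 has {4,5,6}; col 5 has {1,3,6}; region has {6} → only 2 remains.
row 4, column 6 = 1: row 4 has {2,4,5,6}; col 6 has {2,3,6}; region has {2,3,6} → only 1 remains.
row 6, column 3 = 5: row 6 has {2,3,6}; col 3 has {1,3,4}; region has {2,6} → only 5 remains.
row 6, column 4 = 1: row 6 has {2,3,5,6}; col 4 has {2,4,5,6}; region has {2,5,6} → only 1 remains.
row 6, column 5 = 4: row 6 has {1,2,3,5,6}; col 5 has {1,2,3,6}; region has {1,2,5,6} → only 4 remains.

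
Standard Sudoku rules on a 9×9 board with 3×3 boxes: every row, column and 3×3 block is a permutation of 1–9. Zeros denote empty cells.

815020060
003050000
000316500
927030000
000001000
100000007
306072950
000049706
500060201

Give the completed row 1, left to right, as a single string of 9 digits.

815427369

r8c1 = 2: row 8 has {4,6,7,9}; col 1 has {1,3,5,8,9}; box has {3,5,6} → only 2 remains.
r8c2 = 8: row 8 has {2,4,6,7,9}; col 2 has {1,2}; box has {2,3,5,6} → only 8 remains.
r8c3 = 1: row 8 has {2,4,6,7,8,9}; col 3 has {3,5,6,7}; box has {2,3,5,6,8} → only 1 remains.
r8c4 = 5: row 8 has {1,2,4,6,7,8,9}; col 4 has {3}; box has {2,4,6,7,9} → only 5 remains.
r8c8 = 3: row 8 has {1,2,4,5,6,7,8,9}; col 8 has {5,6}; box has {1,2,5,6,7,9} → only 3 remains.
r9c4 = 8: row 9 has {1,2,5,6}; col 4 has {3,5}; box has {2,4,5,6,7,9} → only 8 remains.
r9c6 = 3: row 9 has {1,2,5,6,8}; col 6 has {1,2,6,9}; box has {2,4,5,6,7,8,9} → only 3 remains.
r9c8 = 4: row 9 has {1,2,3,5,6,8}; col 8 has {3,5,6}; box has {1,2,3,5,6,7,9} → only 4 remains.
r7c2 = 4: row 7 has {2,3,5,6,7,9}; col 2 has {1,2,8}; box has {1,2,3,5,6,8} → only 4 remains.
r7c4 = 1: row 7 has {2,3,4,5,6,7,9}; col 4 has {3,5,8}; box has {2,3,4,5,6,7,8,9} → only 1 remains.
r7c9 = 8: row 7 has {1,2,3,4,5,6,7,9}; col 9 has {1,6,7}; box has {1,2,3,4,5,6,7,9} → only 8 remains.
r9c3 = 9: row 9 has {1,2,3,4,5,6,8}; col 3 has {1,3,5,6,7}; box has {1,2,3,4,5,6,8} → only 9 remains.
r9c2 = 7: row 9 has {1,2,3,4,5,6,8,9}; col 2 has {1,2,4,8}; box has {1,2,3,4,5,6,8,9} → only 7 remains.
r3c2 = 9: row 3 has {1,3,5,6}; col 2 has {1,2,4,7,8}; box has {1,3,5,8} → only 9 remains.
r2c2 = 6: row 2 has {3,5}; col 2 has {1,2,4,7,8,9}; box has {1,3,5,8,9} → only 6 remains.
r3c8 = 8: in row 3, 8 can only go here (every other open cell in that row sees an 8).
r4c8 = 1: row 4 has {2,3,7,9}; col 8 has {3,4,5,6,8}; box has {7} → only 1 remains.
r2c7 = 1: in row 2, 1 can only go here (every other open cell in that row sees a 1).
r2c6 = 8: in row 2, 8 can only go here (every other open cell in that row sees an 8).
r3c1 = 7: in row 3, 7 can only go here (every other open cell in that row sees a 7).
r2c1 = 4: row 2 has {1,3,5,6,8}; col 1 has {1,2,3,5,7,8,9}; box has {1,3,5,6,7,8,9} → only 4 remains.
r3c3 = 2: row 3 has {1,3,5,6,7,8,9}; col 3 has {1,3,5,6,7,9}; box has {1,3,4,5,6,7,8,9} → only 2 remains.
r3c9 = 4: row 3 has {1,2,3,5,6,7,8,9}; col 9 has {1,6,7,8}; box has {1,5,6,8} → only 4 remains.
r4c9 = 5: row 4 has {1,2,3,7,9}; col 9 has {1,4,6,7,8}; box has {1,7} → only 5 remains.
r5c1 = 6: row 5 has {1}; col 1 has {1,2,3,4,5,7,8,9}; box has {1,2,7,9} → only 6 remains.
r1c7 = 3: row 1 has {1,2,5,6,8}; col 7 has {1,2,5,7,9}; box has {1,4,5,6,8} → only 3 remains.
r1c9 = 9: row 1 has {1,2,3,5,6,8}; col 9 has {1,4,5,6,7,8}; box has {1,3,4,5,6,8} → only 9 remains.
r2c9 = 2: row 2 has {1,3,4,5,6,8}; col 9 has {1,4,5,6,7,8,9}; box has {1,3,4,5,6,8,9} → only 2 remains.
r4c6 = 4: row 4 has {1,2,3,5,7,9}; col 6 has {1,2,3,6,8,9}; box has {1,3} → only 4 remains.
r5c9 = 3: row 5 has {1,6}; col 9 has {1,2,4,5,6,7,8,9}; box has {1,5,7} → only 3 remains.
r6c6 = 5: row 6 has {1,7}; col 6 has {1,2,3,4,6,8,9}; box has {1,3,4} → only 5 remains.
r1c6 = 7: row 1 has {1,2,3,5,6,8,9}; col 6 has {1,2,3,4,5,6,8,9}; box has {1,2,3,5,6,8} → only 7 remains.
r2c4 = 9: row 2 has {1,2,3,4,5,6,8}; col 4 has {1,3,5,8}; box has {1,2,3,5,6,7,8} → only 9 remains.
r2c8 = 7: row 2 has {1,2,3,4,5,6,8,9}; col 8 has {1,3,4,5,6,8}; box has {1,2,3,4,5,6,8,9} → only 7 remains.
r4c4 = 6: row 4 has {1,2,3,4,5,7,9}; col 4 has {1,3,5,8,9}; box has {1,3,4,5} → only 6 remains.
r4c7 = 8: row 4 has {1,2,3,4,5,6,7,9}; col 7 has {1,2,3,5,7,9}; box has {1,3,5,7} → only 8 remains.
r5c2 = 5: row 5 has {1,3,6}; col 2 has {1,2,4,6,7,8,9}; box has {1,2,6,7,9} → only 5 remains.
r5c7 = 4: row 5 has {1,3,5,6}; col 7 has {1,2,3,5,7,8,9}; box has {1,3,5,7,8} → only 4 remains.
r6c2 = 3: row 6 has {1,5,7}; col 2 has {1,2,4,5,6,7,8,9}; box has {1,2,5,6,7,9} → only 3 remains.
r6c4 = 2: row 6 has {1,3,5,7}; col 4 has {1,3,5,6,8,9}; box has {1,3,4,5,6} → only 2 remains.
r6c7 = 6: row 6 has {1,2,3,5,7}; col 7 has {1,2,3,4,5,7,8,9}; box has {1,3,4,5,7,8} → only 6 remains.
r6c8 = 9: row 6 has {1,2,3,5,6,7}; col 8 has {1,3,4,5,6,7,8}; box has {1,3,4,5,6,7,8} → only 9 remains.
r1c4 = 4: row 1 has {1,2,3,5,6,7,8,9}; col 4 has {1,2,3,5,6,8,9}; box has {1,2,3,5,6,7,8,9} → only 4 remains.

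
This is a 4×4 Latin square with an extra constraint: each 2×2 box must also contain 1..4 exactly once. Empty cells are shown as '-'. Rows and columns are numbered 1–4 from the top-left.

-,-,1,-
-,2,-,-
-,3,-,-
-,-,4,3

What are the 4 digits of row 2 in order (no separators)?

row 1, column 2 = 4 (sole candidate).
row 1, column 4 = 2 (sole candidate).
row 2, column 3 = 3: row 2 has {2}; col 3 has {1,4}; box has {1,2} → only 3 remains.
row 2, column 4 = 4: row 2 has {2,3}; col 4 has {2,3}; box has {1,2,3} → only 4 remains.
row 3, column 3 = 2 (sole candidate).
row 3, column 4 = 1 (sole candidate).
row 4, column 2 = 1 (sole candidate).
row 1, column 1 = 3 (sole candidate).
row 2, column 1 = 1: row 2 has {2,3,4}; col 1 has {3}; box has {2,3,4} → only 1 remains.

1234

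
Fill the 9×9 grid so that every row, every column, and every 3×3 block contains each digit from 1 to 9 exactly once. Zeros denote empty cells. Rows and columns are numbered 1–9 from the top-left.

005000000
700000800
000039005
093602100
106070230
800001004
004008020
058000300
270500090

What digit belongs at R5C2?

4

R5C2 = 4: row 5 has {1,2,3,6,7}; col 2 has {5,7,9}; box has {1,3,6,8,9} → only 4 remains.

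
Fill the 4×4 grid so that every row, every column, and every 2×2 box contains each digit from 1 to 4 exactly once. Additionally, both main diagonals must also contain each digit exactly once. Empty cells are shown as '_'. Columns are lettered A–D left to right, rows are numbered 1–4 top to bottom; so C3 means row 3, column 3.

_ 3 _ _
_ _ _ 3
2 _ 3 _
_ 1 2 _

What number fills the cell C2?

B3 = 4: row 3 has {2,3}; col 2 has {1,3}; box has {1,2}; anti-diagonal has {} → only 4 remains.
D3 = 1: row 3 has {2,3,4}; col 4 has {3}; box has {2,3} → only 1 remains.
A4 = 3: row 4 has {1,2}; col 1 has {2}; box has {1,2,4}; anti-diagonal has {4} → only 3 remains.
D4 = 4: row 4 has {1,2,3}; col 4 has {1,3}; box has {1,2,3}; main diagonal has {3} → only 4 remains.
A1 = 1: row 1 has {3}; col 1 has {2,3}; box has {3}; main diagonal has {3,4} → only 1 remains.
C1 = 4: row 1 has {1,3}; col 3 has {2,3}; box has {3} → only 4 remains.
D1 = 2: row 1 has {1,3,4}; col 4 has {1,3,4}; box has {3,4}; anti-diagonal has {3,4} → only 2 remains.
A2 = 4: row 2 has {3}; col 1 has {1,2,3}; box has {1,3} → only 4 remains.
B2 = 2: row 2 has {3,4}; col 2 has {1,3,4}; box has {1,3,4}; main diagonal has {1,3,4} → only 2 remains.
C2 = 1: row 2 has {2,3,4}; col 3 has {2,3,4}; box has {2,3,4}; anti-diagonal has {2,3,4} → only 1 remains.

1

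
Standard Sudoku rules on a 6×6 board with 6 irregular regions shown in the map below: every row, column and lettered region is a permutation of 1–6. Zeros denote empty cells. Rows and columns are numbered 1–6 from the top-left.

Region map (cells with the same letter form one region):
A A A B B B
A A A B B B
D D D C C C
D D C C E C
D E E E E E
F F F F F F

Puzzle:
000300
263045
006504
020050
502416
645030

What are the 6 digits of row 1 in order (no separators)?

R2C4 = 1 (sole candidate).
R3C5 = 2 (sole candidate).
R4C3 = 1 (sole candidate).
R4C4 = 6 (sole candidate).
R4C6 = 3 (sole candidate).
R5C2 = 3 (sole candidate).
R6C4 = 2 (sole candidate).
R6C6 = 1 (sole candidate).
R1C3 = 4: row 1 has {3}; col 3 has {1,2,3,5,6}; region has {2,3,6} → only 4 remains.
R1C5 = 6: row 1 has {3,4}; col 5 has {1,2,3,4,5}; region has {1,3,4,5} → only 6 remains.
R1C6 = 2: row 1 has {3,4,6}; col 6 has {1,3,4,5,6}; region has {1,3,4,5,6} → only 2 remains.
R3C2 = 1 (sole candidate).
R4C1 = 4 (sole candidate).
R1C1 = 1: row 1 has {2,3,4,6}; col 1 has {2,4,5,6}; region has {2,3,4,6} → only 1 remains.
R1C2 = 5: row 1 has {1,2,3,4,6}; col 2 has {1,2,3,4,6}; region has {1,2,3,4,6} → only 5 remains.

154362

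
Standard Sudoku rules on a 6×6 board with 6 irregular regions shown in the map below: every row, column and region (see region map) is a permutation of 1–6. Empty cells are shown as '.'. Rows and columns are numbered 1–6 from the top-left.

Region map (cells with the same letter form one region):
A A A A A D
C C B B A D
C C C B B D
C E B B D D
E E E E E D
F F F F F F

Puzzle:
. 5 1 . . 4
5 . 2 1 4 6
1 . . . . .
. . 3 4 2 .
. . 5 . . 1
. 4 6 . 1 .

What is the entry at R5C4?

R2C2 = 3: row 2 has {1,2,4,5,6}; col 2 has {4,5}; region has {1,5} → only 3 remains.
R3C3 = 4: row 3 has {1}; col 3 has {1,2,3,5,6}; region has {1,3,5} → only 4 remains.
R4C1 = 6: row 4 has {2,3,4}; col 1 has {1,5}; region has {1,3,4,5} → only 6 remains.
R4C2 = 1: row 4 has {2,3,4,6}; col 2 has {3,4,5}; region has {5} → only 1 remains.
R4C6 = 5: row 4 has {1,2,3,4,6}; col 6 has {1,4,6}; region has {1,2,4,6} → only 5 remains.
R3C2 = 2: row 3 has {1,4}; col 2 has {1,3,4,5}; region has {1,3,4,5,6} → only 2 remains.
R3C6 = 3: row 3 has {1,2,4}; col 6 has {1,4,5,6}; region has {1,2,4,5,6} → only 3 remains.
R5C2 = 6: row 5 has {1,5}; col 2 has {1,2,3,4,5}; region has {1,5} → only 6 remains.
R5C5 = 3: row 5 has {1,5,6}; col 5 has {1,2,4}; region has {1,5,6} → only 3 remains.
R6C6 = 2: row 6 has {1,4,6}; col 6 has {1,3,4,5,6}; region has {1,4,6} → only 2 remains.
R1C5 = 6: row 1 has {1,4,5}; col 5 has {1,2,3,4}; region has {1,4,5} → only 6 remains.
R3C5 = 5: row 3 has {1,2,3,4}; col 5 has {1,2,3,4,6}; region has {1,2,3,4} → only 5 remains.
R5C4 = 2: row 5 has {1,3,5,6}; col 4 has {1,4}; region has {1,3,5,6} → only 2 remains.

2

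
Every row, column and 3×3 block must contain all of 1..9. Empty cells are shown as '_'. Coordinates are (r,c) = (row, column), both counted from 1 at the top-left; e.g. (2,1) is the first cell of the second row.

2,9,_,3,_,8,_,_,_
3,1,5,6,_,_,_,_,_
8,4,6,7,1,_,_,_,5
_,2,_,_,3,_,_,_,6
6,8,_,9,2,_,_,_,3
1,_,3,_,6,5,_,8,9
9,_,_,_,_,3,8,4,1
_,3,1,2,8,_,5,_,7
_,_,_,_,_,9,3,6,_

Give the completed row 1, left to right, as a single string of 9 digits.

297358614

(1,3) = 7: row 1 has {2,3,8,9}; col 3 has {1,3,5,6}; box has {1,2,3,4,5,6,8,9} → only 7 remains.
(1,8) = 1: row 1 has {2,3,7,8,9}; col 8 has {4,6,8}; box has {5} → only 1 remains.
(1,9) = 4: row 1 has {1,2,3,7,8,9}; col 9 has {1,3,5,6,7,9}; box has {1,5} → only 4 remains.
(3,6) = 2: row 3 has {1,4,5,6,7,8}; col 6 has {3,5,8,9}; box has {1,3,6,7,8} → only 2 remains.
(3,7) = 9: row 3 has {1,2,4,5,6,7,8}; col 7 has {3,5,8}; box has {1,4,5} → only 9 remains.
(3,8) = 3: row 3 has {1,2,4,5,6,7,8,9}; col 8 has {1,4,6,8}; box has {1,4,5,9} → only 3 remains.
(5,3) = 4: row 5 has {2,3,6,8,9}; col 3 has {1,3,5,6,7}; box has {1,2,3,6,8} → only 4 remains.
(6,2) = 7: row 6 has {1,3,5,6,8,9}; col 2 has {1,2,3,4,8,9}; box has {1,2,3,4,6,8} → only 7 remains.
(6,4) = 4: row 6 has {1,3,5,6,7,8,9}; col 4 has {2,3,6,7,9}; box has {2,3,5,6,9} → only 4 remains.
(6,7) = 2: row 6 has {1,3,4,5,6,7,8,9}; col 7 has {3,5,8,9}; box has {3,6,8,9} → only 2 remains.
(7,3) = 2: row 7 has {1,3,4,8,9}; col 3 has {1,3,4,5,6,7}; box has {1,3,9} → only 2 remains.
(7,4) = 5: row 7 has {1,2,3,4,8,9}; col 4 has {2,3,4,6,7,9}; box has {2,3,8,9} → only 5 remains.
(7,5) = 7: row 7 has {1,2,3,4,5,8,9}; col 5 has {1,2,3,6,8}; box has {2,3,5,8,9} → only 7 remains.
(8,1) = 4: row 8 has {1,2,3,5,7,8}; col 1 has {1,2,3,6,8,9}; box has {1,2,3,9} → only 4 remains.
(8,6) = 6: row 8 has {1,2,3,4,5,7,8}; col 6 has {2,3,5,8,9}; box has {2,3,5,7,8,9} → only 6 remains.
(8,8) = 9: row 8 has {1,2,3,4,5,6,7,8}; col 8 has {1,3,4,6,8}; box has {1,3,4,5,6,7,8} → only 9 remains.
(9,2) = 5: row 9 has {3,6,9}; col 2 has {1,2,3,4,7,8,9}; box has {1,2,3,4,9} → only 5 remains.
(9,3) = 8: row 9 has {3,5,6,9}; col 3 has {1,2,3,4,5,6,7}; box has {1,2,3,4,5,9} → only 8 remains.
(9,4) = 1: row 9 has {3,5,6,8,9}; col 4 has {2,3,4,5,6,7,9}; box has {2,3,5,6,7,8,9} → only 1 remains.
(9,5) = 4: row 9 has {1,3,5,6,8,9}; col 5 has {1,2,3,6,7,8}; box has {1,2,3,5,6,7,8,9} → only 4 remains.
(9,9) = 2: row 9 has {1,3,4,5,6,8,9}; col 9 has {1,3,4,5,6,7,9}; box has {1,3,4,5,6,7,8,9} → only 2 remains.
(1,5) = 5: row 1 has {1,2,3,4,7,8,9}; col 5 has {1,2,3,4,6,7,8}; box has {1,2,3,6,7,8} → only 5 remains.
(1,7) = 6: row 1 has {1,2,3,4,5,7,8,9}; col 7 has {2,3,5,8,9}; box has {1,3,4,5,9} → only 6 remains.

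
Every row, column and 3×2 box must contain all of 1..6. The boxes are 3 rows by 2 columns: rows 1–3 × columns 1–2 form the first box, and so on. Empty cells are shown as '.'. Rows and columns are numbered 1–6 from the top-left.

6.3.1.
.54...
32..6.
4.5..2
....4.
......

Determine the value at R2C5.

R1C2 = 4 (sole candidate).
R1C6 = 5 (sole candidate).
R2C1 = 1 (sole candidate).
R2C6 = 3 (sole candidate).
R3C3 = 1 (sole candidate).
R3C4 = 5 (sole candidate).
R3C6 = 4 (sole candidate).
R4C5 = 3 (sole candidate).
R6C5 = 5 (sole candidate).
R1C4 = 2 (sole candidate).
R2C4 = 6 (sole candidate).
R2C5 = 2: row 2 has {1,3,4,5,6}; col 5 has {1,3,4,5,6}; box has {1,3,4,5,6} → only 2 remains.

2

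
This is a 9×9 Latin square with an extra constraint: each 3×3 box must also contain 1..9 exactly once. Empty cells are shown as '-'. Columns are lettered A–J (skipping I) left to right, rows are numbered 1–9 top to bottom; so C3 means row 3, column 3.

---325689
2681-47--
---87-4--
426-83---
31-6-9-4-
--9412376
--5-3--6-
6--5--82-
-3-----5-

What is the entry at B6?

8

E2 = 9 (sole candidate).
H2 = 3 (sole candidate).
J2 = 5 (sole candidate).
F3 = 6 (sole candidate).
H3 = 1 (sole candidate).
J3 = 2 (sole candidate).
D4 = 7 (sole candidate).
H4 = 9 (sole candidate).
J4 = 1 (sole candidate).
C5 = 7 (sole candidate).
E5 = 5 (sole candidate).
G5 = 2 (sole candidate).
J5 = 8 (sole candidate).
E8 = 4 (sole candidate).
E9 = 6 (sole candidate).
C3 = 3 (sole candidate).
G4 = 5 (sole candidate).
C8 = 1 (sole candidate).
F8 = 7 (sole candidate).
J8 = 3 (sole candidate).
C1 = 4 (sole candidate).
B8 = 9 (sole candidate).
C9 = 2 (sole candidate).
D9 = 9 (sole candidate).
G9 = 1 (sole candidate).
B1 = 7 (sole candidate).
B3 = 5 (sole candidate).
B6 = 8: row 6 has {1,2,3,4,6,7,9}; col 2 has {1,2,3,5,6,7,9}; box has {1,2,3,4,6,7,9} → only 8 remains.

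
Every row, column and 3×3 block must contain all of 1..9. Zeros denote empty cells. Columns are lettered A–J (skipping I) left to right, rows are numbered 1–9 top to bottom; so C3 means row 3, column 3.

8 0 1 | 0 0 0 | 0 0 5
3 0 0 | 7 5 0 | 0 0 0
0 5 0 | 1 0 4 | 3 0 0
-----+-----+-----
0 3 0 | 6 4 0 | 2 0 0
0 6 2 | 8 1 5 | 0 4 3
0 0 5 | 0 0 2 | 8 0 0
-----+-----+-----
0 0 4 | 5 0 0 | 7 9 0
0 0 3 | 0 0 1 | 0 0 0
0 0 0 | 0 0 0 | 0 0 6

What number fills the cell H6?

G5 = 9 (sole candidate).
A5 = 7 (sole candidate).
H4 = 5 (hidden single in row 4).
C4 = 8 (hidden single in row 4).
H6 = 6: in row 6, 6 can only go here (every other open cell in that row sees a 6).

6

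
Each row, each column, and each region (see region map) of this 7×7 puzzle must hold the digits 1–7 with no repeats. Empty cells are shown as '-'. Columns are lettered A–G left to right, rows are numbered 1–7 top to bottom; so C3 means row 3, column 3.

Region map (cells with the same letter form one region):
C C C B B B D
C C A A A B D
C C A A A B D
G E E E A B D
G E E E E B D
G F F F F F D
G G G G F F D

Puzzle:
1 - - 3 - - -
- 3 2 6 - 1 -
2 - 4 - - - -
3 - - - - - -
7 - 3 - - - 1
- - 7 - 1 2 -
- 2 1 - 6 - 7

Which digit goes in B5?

5

E2 = 7 (hidden single in row 2).
E4 = 5 (sole candidate).
D3 = 1 (sole candidate).
E3 = 3 (sole candidate).
C4 = 6 (sole candidate).
C1 = 5 (sole candidate).
A2 = 4 (sole candidate).
G2 = 5 (sole candidate).
G3 = 6 (sole candidate).
A7 = 5 (sole candidate).
D7 = 4 (sole candidate).
F7 = 3 (sole candidate).
B3 = 7 (sole candidate).
F3 = 5 (sole candidate).
A6 = 6 (sole candidate).
D6 = 5 (sole candidate).
B1 = 6 (sole candidate).
D5 = 2 (sole candidate).
E5 = 4 (sole candidate).
F5 = 6 (sole candidate).
B6 = 4 (sole candidate).
G6 = 3 (sole candidate).
E1 = 2 (sole candidate).
G1 = 4 (sole candidate).
B4 = 1 (sole candidate).
D4 = 7 (sole candidate).
F4 = 4 (sole candidate).
G4 = 2 (sole candidate).
B5 = 5: row 5 has {1,2,3,4,6,7}; col 2 has {1,2,3,4,6,7}; region has {1,2,3,4,6,7} → only 5 remains.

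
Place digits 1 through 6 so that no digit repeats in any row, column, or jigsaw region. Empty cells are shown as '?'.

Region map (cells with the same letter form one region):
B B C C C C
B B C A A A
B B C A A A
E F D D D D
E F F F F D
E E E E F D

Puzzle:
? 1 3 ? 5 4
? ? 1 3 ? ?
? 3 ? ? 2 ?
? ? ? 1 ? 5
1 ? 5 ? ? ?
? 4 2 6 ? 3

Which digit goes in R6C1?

R1C4 = 2 (sole candidate).
R2C6 = 6 (sole candidate).
R3C3 = 6 (sole candidate).
R3C6 = 1 (sole candidate).
R4C1 = 3 (sole candidate).
R4C3 = 4 (sole candidate).
R4C5 = 6 (sole candidate).
R5C4 = 4 (sole candidate).
R5C5 = 3 (sole candidate).
R5C6 = 2 (sole candidate).
R6C1 = 5: row 6 has {2,3,4,6}; col 1 has {1,3}; region has {1,2,3,4,6} → only 5 remains.

5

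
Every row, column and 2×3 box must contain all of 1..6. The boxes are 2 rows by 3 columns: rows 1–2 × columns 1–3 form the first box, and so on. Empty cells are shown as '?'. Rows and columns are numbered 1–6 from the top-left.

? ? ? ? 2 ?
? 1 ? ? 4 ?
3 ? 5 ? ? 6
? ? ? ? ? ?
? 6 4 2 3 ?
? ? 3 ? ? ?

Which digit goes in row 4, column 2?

4

row 1, column 3 = 6 (sole candidate).
row 2, column 3 = 2 (sole candidate).
row 3, column 5 = 1 (sole candidate).
row 4, column 3 = 1 (sole candidate).
row 4, column 5 = 5 (sole candidate).
row 6, column 5 = 6 (sole candidate).
row 2, column 1 = 5 (sole candidate).
row 2, column 6 = 3 (sole candidate).
row 3, column 4 = 4 (sole candidate).
row 4, column 4 = 3 (sole candidate).
row 4, column 6 = 2 (sole candidate).
row 5, column 1 = 1 (sole candidate).
row 5, column 6 = 5 (sole candidate).
row 6, column 1 = 2 (sole candidate).
row 6, column 2 = 5 (sole candidate).
row 6, column 4 = 1 (sole candidate).
row 6, column 6 = 4 (sole candidate).
row 1, column 1 = 4 (sole candidate).
row 1, column 2 = 3 (sole candidate).
row 1, column 4 = 5 (sole candidate).
row 1, column 6 = 1 (sole candidate).
row 2, column 4 = 6 (sole candidate).
row 3, column 2 = 2 (sole candidate).
row 4, column 1 = 6 (sole candidate).
row 4, column 2 = 4: row 4 has {1,2,3,5,6}; col 2 has {1,2,3,5,6}; box has {1,2,3,5,6} → only 4 remains.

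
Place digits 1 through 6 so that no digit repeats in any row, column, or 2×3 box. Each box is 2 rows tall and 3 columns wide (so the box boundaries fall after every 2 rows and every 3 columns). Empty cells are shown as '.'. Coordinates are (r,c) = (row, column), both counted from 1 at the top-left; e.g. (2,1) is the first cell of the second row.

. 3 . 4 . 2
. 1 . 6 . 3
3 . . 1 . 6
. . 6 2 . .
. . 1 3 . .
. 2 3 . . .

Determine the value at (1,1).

(1,3) = 5 (sole candidate).
(1,5) = 1 (sole candidate).
(2,5) = 5 (sole candidate).
(3,5) = 4 (sole candidate).
(4,5) = 3 (sole candidate).
(4,6) = 5 (sole candidate).
(5,6) = 4 (sole candidate).
(6,4) = 5 (sole candidate).
(6,5) = 6 (sole candidate).
(6,6) = 1 (sole candidate).
(1,1) = 6: row 1 has {1,2,3,4,5}; col 1 has {3}; box has {1,3,5} → only 6 remains.

6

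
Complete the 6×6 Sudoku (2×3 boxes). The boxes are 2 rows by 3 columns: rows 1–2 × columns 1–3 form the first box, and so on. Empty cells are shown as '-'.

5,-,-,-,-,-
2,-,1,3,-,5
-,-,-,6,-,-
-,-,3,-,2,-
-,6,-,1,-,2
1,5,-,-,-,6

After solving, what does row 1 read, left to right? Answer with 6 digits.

536241

row 2, column 2 = 4: row 2 has {1,2,3,5}; col 2 has {5,6}; box has {1,2,5} → only 4 remains.
row 2, column 5 = 6: row 2 has {1,2,3,4,5}; col 5 has {2}; box has {3,5} → only 6 remains.
row 3, column 1 = 4: row 3 has {6}; col 1 has {1,2,5}; box has {3} → only 4 remains.
row 4, column 1 = 6: row 4 has {2,3}; col 1 has {1,2,4,5}; box has {3,4} → only 6 remains.
row 4, column 2 = 1: row 4 has {2,3,6}; col 2 has {4,5,6}; box has {3,4,6} → only 1 remains.
row 4, column 6 = 4: row 4 has {1,2,3,6}; col 6 has {2,5,6}; box has {2,6} → only 4 remains.
row 5, column 1 = 3: row 5 has {1,2,6}; col 1 has {1,2,4,5,6}; box has {1,5,6} → only 3 remains.
row 5, column 3 = 4: row 5 has {1,2,3,6}; col 3 has {1,3}; box has {1,3,5,6} → only 4 remains.
row 5, column 5 = 5: row 5 has {1,2,3,4,6}; col 5 has {2,6}; box has {1,2,6} → only 5 remains.
row 6, column 3 = 2: row 6 has {1,5,6}; col 3 has {1,3,4}; box has {1,3,4,5,6} → only 2 remains.
row 6, column 4 = 4: row 6 has {1,2,5,6}; col 4 has {1,3,6}; box has {1,2,5,6} → only 4 remains.
row 6, column 5 = 3: row 6 has {1,2,4,5,6}; col 5 has {2,5,6}; box has {1,2,4,5,6} → only 3 remains.
row 1, column 2 = 3: row 1 has {5}; col 2 has {1,4,5,6}; box has {1,2,4,5} → only 3 remains.
row 1, column 3 = 6: row 1 has {3,5}; col 3 has {1,2,3,4}; box has {1,2,3,4,5} → only 6 remains.
row 1, column 4 = 2: row 1 has {3,5,6}; col 4 has {1,3,4,6}; box has {3,5,6} → only 2 remains.
row 1, column 6 = 1: row 1 has {2,3,5,6}; col 6 has {2,4,5,6}; box has {2,3,5,6} → only 1 remains.
row 3, column 2 = 2: row 3 has {4,6}; col 2 has {1,3,4,5,6}; box has {1,3,4,6} → only 2 remains.
row 3, column 3 = 5: row 3 has {2,4,6}; col 3 has {1,2,3,4,6}; box has {1,2,3,4,6} → only 5 remains.
row 3, column 5 = 1: row 3 has {2,4,5,6}; col 5 has {2,3,5,6}; box has {2,4,6} → only 1 remains.
row 3, column 6 = 3: row 3 has {1,2,4,5,6}; col 6 has {1,2,4,5,6}; box has {1,2,4,6} → only 3 remains.
row 4, column 4 = 5: row 4 has {1,2,3,4,6}; col 4 has {1,2,3,4,6}; box has {1,2,3,4,6} → only 5 remains.
row 1, column 5 = 4: row 1 has {1,2,3,5,6}; col 5 has {1,2,3,5,6}; box has {1,2,3,5,6} → only 4 remains.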